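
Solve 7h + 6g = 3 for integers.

Step 1: Check solvability.
gcd(7, 6) = 1
Since 1 divides 3, solutions exist.

Step 2: Apply extended Euclidean algorithm to find gcd.
We find integers such that 7*x0 + 6*y0 = 1

Step 3: Scale the particular solution.
Multiply by 3/1 = 3:
h = 3, g = -3

Step 4: Verify.
7*(3) + 6*(-3) = 3 = 3 ✓

h = 3, g = -3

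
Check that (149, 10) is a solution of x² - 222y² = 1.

Compute x² = 149² = 22201
Compute 222y² = 222·10² = 222·100 = 22200
x² - 222y² = 22201 - 22200 = 1
Since this equals 1, (149, 10) is a solution.

Yes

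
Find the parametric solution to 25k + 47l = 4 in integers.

Step 1: Compute gcd(25, 47) = 1.
Since 1 divides 4, solutions exist.

Step 2: Find a particular solution using extended Euclidean algorithm.
We get k₀ = -60, l₀ = 32.
Check: 25*-60 + 47*32 = 4 = 4 ✓

Step 3: Write the general solution.
k = -60 + (47/1)t = -60 + 47t
l = 32 - (25/1)t = 32 - 25t
for any integer t.

k = -60 + 47t, l = 32 - 25t for integer t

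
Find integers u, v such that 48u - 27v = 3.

Step 1: Check solvability.
gcd(48, 27) = 3
Since 3 divides 3, solutions exist.

Step 2: Apply extended Euclidean algorithm to find gcd.
We find integers such that 48*x0 + 27*y0 = 3

Step 3: Scale the particular solution.
Multiply by 3/3 = 1:
u = 4, v = 7

Step 4: Verify.
48*(4) - 27*(7) = 3 = 3 ✓

u = 4, v = 7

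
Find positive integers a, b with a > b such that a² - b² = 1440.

Factor: a² - b² = (a+b)(a-b) = 1440.
We need two factors of 1440 with the same parity.
Use a+b = 720 and a-b = 2 (product 720·2 = 1440).
Adding: 2a = 722, so a = 361.
Subtracting: 2b = 718, so b = 359.
Check: 361² - 359² = 130321 - 128881 = 1440 ✓

a = 361, b = 359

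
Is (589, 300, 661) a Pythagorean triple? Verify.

Compute a² + b² = 589² + 300² = 346921 + 90000 = 436921
Compute c² = 661² = 436921
Since 436921 = 436921, confirmed.

Yes, it is a Pythagorean triple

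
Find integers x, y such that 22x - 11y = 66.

Step 1: Check solvability.
gcd(22, 11) = 11
Since 11 divides 66, solutions exist.

Step 2: Apply extended Euclidean algorithm to find gcd.
We find integers such that 22*x0 + 11*y0 = 11

Step 3: Scale the particular solution.
Multiply by 66/11 = 6:
x = 0, y = -6

Step 4: Verify.
22*(0) - 11*(-6) = 66 = 66 ✓

x = 0, y = -6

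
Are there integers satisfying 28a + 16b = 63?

Step 1: Compute gcd(28, 16).
gcd(28, 16) = 4

Step 2: Check divisibility.
Does 4 divide 63? 63 = 4 x 15 + 3, so no.

By the theorem on linear Diophantine equations, 28a + 16b = 63 has integer solutions if and only if gcd(28, 16) divides 63. Since 4 does not divide 63, no solutions exist.

No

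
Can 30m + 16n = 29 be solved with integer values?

Step 1: Compute gcd(30, 16).
gcd(30, 16) = 2

Step 2: Check divisibility.
Does 2 divide 29? 29 = 2 x 14 + 1, so no.

By the theorem on linear Diophantine equations, 30m + 16n = 29 has integer solutions if and only if gcd(30, 16) divides 29. Since 2 does not divide 29, no solutions exist.

No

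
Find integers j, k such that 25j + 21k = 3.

Step 1: Check solvability.
gcd(25, 21) = 1
Since 1 divides 3, solutions exist.

Step 2: Apply extended Euclidean algorithm to find gcd.
We find integers such that 25*x0 + 21*y0 = 1

Step 3: Scale the particular solution.
Multiply by 3/1 = 3:
j = -15, k = 18

Step 4: Verify.
25*(-15) + 21*(18) = 3 = 3 ✓

j = -15, k = 18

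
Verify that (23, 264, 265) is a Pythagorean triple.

Compute a² + b²:
23² + 264² = 529 + 69696 = 70225
Compute c²:
265² = 70225
Since 70225 = 70225, it is a Pythagorean triple.

Yes, it is a Pythagorean triple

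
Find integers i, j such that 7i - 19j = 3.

Step 1: Check solvability.
gcd(7, 19) = 1
Since 1 divides 3, solutions exist.

Step 2: Apply extended Euclidean algorithm to find gcd.
We find integers such that 7*x0 + 19*y0 = 1

Step 3: Scale the particular solution.
Multiply by 3/1 = 3:
i = -24, j = -9

Step 4: Verify.
7*(-24) - 19*(-9) = 3 = 3 ✓

i = -24, j = -9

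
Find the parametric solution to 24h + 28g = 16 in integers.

Step 1: Compute gcd(24, 28) = 4.
Since 4 divides 16, solutions exist.

Step 2: Find a particular solution using extended Euclidean algorithm.
We get h₀ = -4, g₀ = 4.
Check: 24*-4 + 28*4 = 16 = 16 ✓

Step 3: Write the general solution.
h = -4 + (28/4)t = -4 + 7t
g = 4 - (24/4)t = 4 - 6t
for any integer t.

h = -4 + 7t, g = 4 - 6t for integer t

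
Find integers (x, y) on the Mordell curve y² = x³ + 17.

Try small integer x values and check whether x³ + 17 is a perfect square.
x = 2: x³ + 17 = 2³ + 17 = 8 + 17 = 25
Is 25 a perfect square? 5² = 25 ✓
So (x, y) = (2, -5) is a solution.

x = 2, y = -5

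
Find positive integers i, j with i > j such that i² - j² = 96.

Factor: i² - j² = (i+j)(i-j) = 96.
We need two factors of 96 with the same parity.
Use i+j = 48 and i-j = 2 (product 48·2 = 96).
Adding: 2i = 50, so i = 25.
Subtracting: 2j = 46, so j = 23.
Check: 25² - 23² = 625 - 529 = 96 ✓

i = 25, j = 23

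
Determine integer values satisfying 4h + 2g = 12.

Step 1: Check solvability.
gcd(4, 2) = 2
Since 2 divides 12, solutions exist.

Step 2: Apply extended Euclidean algorithm to find gcd.
We find integers such that 4*x0 + 2*y0 = 2

Step 3: Scale the particular solution.
Multiply by 12/2 = 6:
h = 0, g = 6

Step 4: Verify.
4*(0) + 2*(6) = 12 = 12 ✓

h = 0, g = 6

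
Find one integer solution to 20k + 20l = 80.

Step 1: Check solvability.
gcd(20, 20) = 20
Since 20 divides 80, solutions exist.

Step 2: Apply extended Euclidean algorithm to find gcd.
We find integers such that 20*x0 + 20*y0 = 20

Step 3: Scale the particular solution.
Multiply by 80/20 = 4:
k = 0, l = 4

Step 4: Verify.
20*(0) + 20*(4) = 80 = 80 ✓

k = 0, l = 4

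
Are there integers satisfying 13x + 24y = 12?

Step 1: Compute gcd(13, 24).
gcd(13, 24) = 1

Step 2: Check divisibility.
Does 1 divide 12? 12 = 1 x 12, so yes.

By the theorem on linear Diophantine equations, 13x + 24y = 12 has integer solutions if and only if gcd(13, 24) divides 12. Since 1 | 12, solutions exist.

Yes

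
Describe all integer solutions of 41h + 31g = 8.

Step 1: Compute gcd(41, 31) = 1.
Since 1 divides 8, solutions exist.

Step 2: Find a particular solution using extended Euclidean algorithm.
We get h₀ = -24, g₀ = 32.
Check: 41*-24 + 31*32 = 8 = 8 ✓

Step 3: Write the general solution.
h = -24 + (31/1)t = -24 + 31t
g = 32 - (41/1)t = 32 - 41t
for any integer t.

h = -24 + 31t, g = 32 - 41t for integer t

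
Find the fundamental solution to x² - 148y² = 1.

We seek the smallest positive integers (x, y) with x² - 148y² = 1, i.e., x² = 148y² + 1.
Try successive y values:
y = 1: x² = 148·1² + 1 = 149, not a perfect square
y = 2: x² = 148·2² + 1 = 593, not a perfect square
y = 3: x² = 148·3² + 1 = 1333, not a perfect square
... continuing the search (or via continued fractions) ...
y = 6: x² = 148·6² + 1 = 5329, x = 73 ✓

Verify: 73² - 148·6² = 5329 - 5328 = 1 ✓

x = 73, y = 6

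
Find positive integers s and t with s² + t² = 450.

We need to find integers s, t > 0 such that s² + t² = 450.
Trying s = 3: t² = 450 - 3² = 450 - 9 = 441
t = 21
Check: 3² + 21² = 9 + 441 = 450 ✓

450 = 3² + 21²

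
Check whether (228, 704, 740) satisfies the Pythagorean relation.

Compute a² + b²:
228² + 704² = 51984 + 495616 = 547600
Compute c²:
740² = 547600
Since 547600 = 547600, it is a Pythagorean triple.

Yes, it is a Pythagorean triple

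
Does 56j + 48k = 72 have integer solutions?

Step 1: Compute gcd(56, 48).
gcd(56, 48) = 8

Step 2: Check divisibility.
Does 8 divide 72? 72 = 8 x 9, so yes.

By the theorem on linear Diophantine equations, 56j + 48k = 72 has integer solutions if and only if gcd(56, 48) divides 72. Since 8 | 72, solutions exist.

Yes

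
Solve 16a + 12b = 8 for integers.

Step 1: Check solvability.
gcd(16, 12) = 4
Since 4 divides 8, solutions exist.

Step 2: Apply extended Euclidean algorithm to find gcd.
We find integers such that 16*x0 + 12*y0 = 4

Step 3: Scale the particular solution.
Multiply by 8/4 = 2:
a = 2, b = -2

Step 4: Verify.
16*(2) + 12*(-2) = 8 = 8 ✓

a = 2, b = -2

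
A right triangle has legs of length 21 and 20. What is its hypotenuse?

c² = a² + b² = 21² + 20² = 441 + 400 = 841
c = 29

29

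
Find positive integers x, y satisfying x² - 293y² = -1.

We need x² = 293y² - 1. Try successive y:
y = 1: x² = 293·1² - 1 = 292, not a perfect square
y = 2: x² = 293·2² - 1 = 1171, not a perfect square
y = 3: x² = 293·3² - 1 = 2636, not a perfect square
...
y = 145: x² = 293·145² - 1 = 6160324 = 2482² ✓
Check: 2482² - 293·145² = 6160324 - 6160325 = -1 ✓

x = 2482, y = 145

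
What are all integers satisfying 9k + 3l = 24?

Step 1: Compute gcd(9, 3) = 3.
Since 3 divides 24, solutions exist.

Step 2: Find a particular solution using extended Euclidean algorithm.
We get k₀ = 0, l₀ = 8.
Check: 9*0 + 3*8 = 24 = 24 ✓

Step 3: Write the general solution.
k = 0 + (3/3)t = 0 + 1t
l = 8 - (9/3)t = 8 - 3t
for any integer t.

k = 0 + 1t, l = 8 - 3t for integer t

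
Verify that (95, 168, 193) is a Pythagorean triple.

Compute a² + b²:
95² + 168² = 9025 + 28224 = 37249
Compute c²:
193² = 37249
Since 37249 = 37249, it is a Pythagorean triple.

Yes, it is a Pythagorean triple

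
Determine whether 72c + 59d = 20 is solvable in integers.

Step 1: Compute gcd(72, 59).
gcd(72, 59) = 1

Step 2: Check divisibility.
Does 1 divide 20? 20 = 1 x 20, so yes.

By the theorem on linear Diophantine equations, 72c + 59d = 20 has integer solutions if and only if gcd(72, 59) divides 20. Since 1 | 20, solutions exist.

Yes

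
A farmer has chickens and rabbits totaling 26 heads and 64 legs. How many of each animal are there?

Let c = chickens, r = rabbits.
Heads: c + r = 26
Legs: 2c + 4r = 64
From the first equation, c = 26 - r. Substitute:
2(26 - r) + 4r = 64
52 + 2r = 64
r = (64 - 52)/2 = 6
c = 26 - 6 = 20

Chickens: 20, Rabbits: 6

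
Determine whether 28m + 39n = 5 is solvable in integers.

Step 1: Compute gcd(28, 39).
gcd(28, 39) = 1

Step 2: Check divisibility.
Does 1 divide 5? 5 = 1 x 5, so yes.

By the theorem on linear Diophantine equations, 28m + 39n = 5 has integer solutions if and only if gcd(28, 39) divides 5. Since 1 | 5, solutions exist.

Yes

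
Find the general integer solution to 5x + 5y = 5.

Step 1: Compute gcd(5, 5) = 5.
Since 5 divides 5, solutions exist.

Step 2: Find a particular solution using extended Euclidean algorithm.
We get x₀ = 0, y₀ = 1.
Check: 5*0 + 5*1 = 5 = 5 ✓

Step 3: Write the general solution.
x = 0 + (5/5)t = 0 + 1t
y = 1 - (5/5)t = 1 - 1t
for any integer t.

x = 0 + 1t, y = 1 - 1t for integer t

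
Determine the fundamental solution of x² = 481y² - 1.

We need x² = 481y² - 1. Try successive y:
y = 1: x² = 481·1² - 1 = 480, not a perfect square
y = 2: x² = 481·2² - 1 = 1923, not a perfect square
y = 3: x² = 481·3² - 1 = 4328, not a perfect square
...
y = 43961: x² = 481·43961² - 1 = 929565939600 = 964140² ✓
Check: 964140² - 481·43961² = 929565939600 - 929565939601 = -1 ✓

x = 964140, y = 43961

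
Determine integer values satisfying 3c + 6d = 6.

Step 1: Check solvability.
gcd(3, 6) = 3
Since 3 divides 6, solutions exist.

Step 2: Apply extended Euclidean algorithm to find gcd.
We find integers such that 3*x0 + 6*y0 = 3

Step 3: Scale the particular solution.
Multiply by 6/3 = 2:
c = 2, d = 0

Step 4: Verify.
3*(2) + 6*(0) = 6 = 6 ✓

c = 2, d = 0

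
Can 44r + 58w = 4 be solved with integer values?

Step 1: Compute gcd(44, 58).
gcd(44, 58) = 2

Step 2: Check divisibility.
Does 2 divide 4? 4 = 2 x 2, so yes.

By the theorem on linear Diophantine equations, 44r + 58w = 4 has integer solutions if and only if gcd(44, 58) divides 4. Since 2 | 4, solutions exist.

Yes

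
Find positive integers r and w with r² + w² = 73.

We need to find integers r, w > 0 such that r² + w² = 73.
Trying r = 3: w² = 73 - 3² = 73 - 9 = 64
w = 8
Check: 3² + 8² = 9 + 64 = 73 ✓

73 = 3² + 8²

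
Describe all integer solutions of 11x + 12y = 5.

Step 1: Compute gcd(11, 12) = 1.
Since 1 divides 5, solutions exist.

Step 2: Find a particular solution using extended Euclidean algorithm.
We get x₀ = -5, y₀ = 5.
Check: 11*-5 + 12*5 = 5 = 5 ✓

Step 3: Write the general solution.
x = -5 + (12/1)t = -5 + 12t
y = 5 - (11/1)t = 5 - 11t
for any integer t.

x = -5 + 12t, y = 5 - 11t for integer t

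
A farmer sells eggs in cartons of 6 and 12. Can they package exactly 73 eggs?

We need non-negative a, b with 6a + 12b = 73.
gcd(6, 12) = 6, and 6 does not divide 73.
No integer solutions exist.

No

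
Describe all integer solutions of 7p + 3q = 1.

Step 1: Compute gcd(7, 3) = 1.
Since 1 divides 1, solutions exist.

Step 2: Find a particular solution using extended Euclidean algorithm.
We get p₀ = 1, q₀ = -2.
Check: 7*1 + 3*-2 = 1 = 1 ✓

Step 3: Write the general solution.
p = 1 + (3/1)t = 1 + 3t
q = -2 - (7/1)t = -2 - 7t
for any integer t.

p = 1 + 3t, q = -2 - 7t for integer t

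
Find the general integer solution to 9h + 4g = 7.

Step 1: Compute gcd(9, 4) = 1.
Since 1 divides 7, solutions exist.

Step 2: Find a particular solution using extended Euclidean algorithm.
We get h₀ = 7, g₀ = -14.
Check: 9*7 + 4*-14 = 7 = 7 ✓

Step 3: Write the general solution.
h = 7 + (4/1)t = 7 + 4t
g = -14 - (9/1)t = -14 - 9t
for any integer t.

h = 7 + 4t, g = -14 - 9t for integer t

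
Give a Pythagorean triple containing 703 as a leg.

We need the other leg and hypotenuse such that 703² + x² = c².
Take x = 504, c = 865: 703² + 504² = 494209 + 254016 = 748225 = 865² ✓
Triple: (703, 504, 865)

(703, 504, 865)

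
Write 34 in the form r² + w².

We need to find integers r, w > 0 such that r² + w² = 34.
Trying r = 3: w² = 34 - 3² = 34 - 9 = 25
w = 5
Check: 3² + 5² = 9 + 25 = 34 ✓

34 = 3² + 5²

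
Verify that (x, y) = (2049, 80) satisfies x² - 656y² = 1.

Compute x² = 2049² = 4198401
Compute 656y² = 656·80² = 656·6400 = 4198400
x² - 656y² = 4198401 - 4198400 = 1
Since this equals 1, (2049, 80) is a solution.

Yes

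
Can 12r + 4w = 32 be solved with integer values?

Step 1: Compute gcd(12, 4).
gcd(12, 4) = 4

Step 2: Check divisibility.
Does 4 divide 32? 32 = 4 x 8, so yes.

By the theorem on linear Diophantine equations, 12r + 4w = 32 has integer solutions if and only if gcd(12, 4) divides 32. Since 4 | 32, solutions exist.

Yes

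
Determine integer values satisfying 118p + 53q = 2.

Step 1: Check solvability.
gcd(118, 53) = 1
Since 1 divides 2, solutions exist.

Step 2: Apply extended Euclidean algorithm to find gcd.
We find integers such that 118*x0 + 53*y0 = 1

Step 3: Scale the particular solution.
Multiply by 2/1 = 2:
p = -44, q = 98

Step 4: Verify.
118*(-44) + 53*(98) = 2 = 2 ✓

p = -44, q = 98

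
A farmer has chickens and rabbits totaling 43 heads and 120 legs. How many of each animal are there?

Let c = chickens, r = rabbits.
Heads: c + r = 43
Legs: 2c + 4r = 120
From the first equation, c = 43 - r. Substitute:
2(43 - r) + 4r = 120
86 + 2r = 120
r = (120 - 86)/2 = 17
c = 43 - 17 = 26

Chickens: 26, Rabbits: 17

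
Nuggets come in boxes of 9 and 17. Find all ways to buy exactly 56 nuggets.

We need non-negative integers (x, y) with 9x + 17y = 56.
For each x in 0..6, check if 56 - 9x is a non-negative multiple of 17.
No x yields an integer y ≥ 0.

No solution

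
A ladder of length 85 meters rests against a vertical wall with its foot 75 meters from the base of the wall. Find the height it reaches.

The ladder, wall, and ground form a right triangle with hypotenuse 85 and one leg 75.
By the Pythagorean theorem: h² = 85² - 75² = 7225 - 5625 = 1600
h = √1600 = 40 meters

40 meters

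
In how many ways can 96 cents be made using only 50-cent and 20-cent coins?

We need non-negative integers (x, y) with 50x + 20y = 96.
For each x from 0 to 1, check if (96 - 50x) is a non-negative multiple of 20.
Solutions (x, y): none
Count: 0

0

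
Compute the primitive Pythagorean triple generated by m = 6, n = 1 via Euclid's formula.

a = m² - n² = 6² - 1² = 36 - 1 = 35
b = 2mn = 2·6·1 = 12
c = m² + n² = 36 + 1 = 37
Verify: 35² + 12² = 1225 + 144 = 1369 = 37² ✓

(35, 12, 37)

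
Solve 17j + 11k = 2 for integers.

Step 1: Check solvability.
gcd(17, 11) = 1
Since 1 divides 2, solutions exist.

Step 2: Apply extended Euclidean algorithm to find gcd.
We find integers such that 17*x0 + 11*y0 = 1

Step 3: Scale the particular solution.
Multiply by 2/1 = 2:
j = 4, k = -6

Step 4: Verify.
17*(4) + 11*(-6) = 2 = 2 ✓

j = 4, k = -6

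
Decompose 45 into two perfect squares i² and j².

We need to find integers i, j > 0 such that i² + j² = 45.
Trying i = 3: j² = 45 - 3² = 45 - 9 = 36
j = 6
Check: 3² + 6² = 9 + 36 = 45 ✓

45 = 3² + 6²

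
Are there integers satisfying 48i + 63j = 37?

Step 1: Compute gcd(48, 63).
gcd(48, 63) = 3

Step 2: Check divisibility.
Does 3 divide 37? 37 = 3 x 12 + 1, so no.

By the theorem on linear Diophantine equations, 48i + 63j = 37 has integer solutions if and only if gcd(48, 63) divides 37. Since 3 does not divide 37, no solutions exist.

No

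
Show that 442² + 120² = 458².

Compute a² + b² = 442² + 120² = 195364 + 14400 = 209764
Compute c² = 458² = 209764
Since 209764 = 209764, confirmed.

Yes, it is a Pythagorean triple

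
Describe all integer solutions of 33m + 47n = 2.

Step 1: Compute gcd(33, 47) = 1.
Since 1 divides 2, solutions exist.

Step 2: Find a particular solution using extended Euclidean algorithm.
We get m₀ = 20, n₀ = -14.
Check: 33*20 + 47*-14 = 2 = 2 ✓

Step 3: Write the general solution.
m = 20 + (47/1)t = 20 + 47t
n = -14 - (33/1)t = -14 - 33t
for any integer t.

m = 20 + 47t, n = -14 - 33t for integer t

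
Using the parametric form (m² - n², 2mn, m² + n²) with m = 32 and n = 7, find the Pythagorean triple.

a = m² - n² = 1024 - 49 = 975
b = 2mn = 2·32·7 = 448
c = m² + n² = 1024 + 49 = 1073
Verify: 975² + 448² = 950625 + 200704 = 1151329 = 1073² ✓

(975, 448, 1073)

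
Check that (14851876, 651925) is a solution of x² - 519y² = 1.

Compute x² = 14851876² = 220578220719376
Compute 519y² = 519·651925² = 519·425006205625 = 220578220719375
x² - 519y² = 220578220719376 - 220578220719375 = 1
Since this equals 1, (14851876, 651925) is a solution.

Yes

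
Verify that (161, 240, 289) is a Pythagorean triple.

Compute a² + b² = 161² + 240² = 25921 + 57600 = 83521
Compute c² = 289² = 83521
Since 83521 = 83521, confirmed.

Yes, it is a Pythagorean triple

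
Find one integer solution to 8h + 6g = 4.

Step 1: Check solvability.
gcd(8, 6) = 2
Since 2 divides 4, solutions exist.

Step 2: Apply extended Euclidean algorithm to find gcd.
We find integers such that 8*x0 + 6*y0 = 2

Step 3: Scale the particular solution.
Multiply by 4/2 = 2:
h = 2, g = -2

Step 4: Verify.
8*(2) + 6*(-2) = 4 = 4 ✓

h = 2, g = -2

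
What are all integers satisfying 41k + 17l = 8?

Step 1: Compute gcd(41, 17) = 1.
Since 1 divides 8, solutions exist.

Step 2: Find a particular solution using extended Euclidean algorithm.
We get k₀ = 40, l₀ = -96.
Check: 41*40 + 17*-96 = 8 = 8 ✓

Step 3: Write the general solution.
k = 40 + (17/1)t = 40 + 17t
l = -96 - (41/1)t = -96 - 41t
for any integer t.

k = 40 + 17t, l = -96 - 41t for integer t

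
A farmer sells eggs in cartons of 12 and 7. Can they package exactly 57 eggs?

We need non-negative a, b with 12a + 7b = 57.
gcd(12, 7) = 1 divides 57.
Try a = 3: 7b = 57 - 36 = 21, so b = 3.
One way: 3 cartons of 12 and 3 cartons of 7.

Yes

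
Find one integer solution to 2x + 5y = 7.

Step 1: Check solvability.
gcd(2, 5) = 1
Since 1 divides 7, solutions exist.

Step 2: Apply extended Euclidean algorithm to find gcd.
We find integers such that 2*x0 + 5*y0 = 1

Step 3: Scale the particular solution.
Multiply by 7/1 = 7:
x = -14, y = 7

Step 4: Verify.
2*(-14) + 5*(7) = 7 = 7 ✓

x = -14, y = 7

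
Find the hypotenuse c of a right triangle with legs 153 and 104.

c² = a² + b² = 153² + 104² = 23409 + 10816 = 34225
c = 185

185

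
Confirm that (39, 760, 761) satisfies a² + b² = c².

Compute a² + b² = 39² + 760² = 1521 + 577600 = 579121
Compute c² = 761² = 579121
Since 579121 = 579121, confirmed.

Yes, it is a Pythagorean triple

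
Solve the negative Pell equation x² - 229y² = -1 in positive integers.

We need x² = 229y² - 1. Try successive y:
y = 1: x² = 229·1² - 1 = 228, not a perfect square
y = 2: x² = 229·2² - 1 = 915, not a perfect square
y = 3: x² = 229·3² - 1 = 2060, not a perfect square
...
y = 113: x² = 229·113² - 1 = 2924100 = 1710² ✓
Check: 1710² - 229·113² = 2924100 - 2924101 = -1 ✓

x = 1710, y = 113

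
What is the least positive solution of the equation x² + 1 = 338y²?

We need x² = 338y² - 1. Try successive y:
y = 1: x² = 338·1² - 1 = 337, not a perfect square
y = 2: x² = 338·2² - 1 = 1351, not a perfect square
y = 3: x² = 338·3² - 1 = 3041, not a perfect square
...
y = 13: x² = 338·13² - 1 = 57121 = 239² ✓
Check: 239² - 338·13² = 57121 - 57122 = -1 ✓

x = 239, y = 13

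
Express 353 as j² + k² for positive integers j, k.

We need to find integers j, k > 0 such that j² + k² = 353.
Trying j = 8: k² = 353 - 8² = 353 - 64 = 289
k = 17
Check: 8² + 17² = 64 + 289 = 353 ✓

353 = 8² + 17²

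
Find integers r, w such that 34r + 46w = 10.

Step 1: Check solvability.
gcd(34, 46) = 2
Since 2 divides 10, solutions exist.

Step 2: Apply extended Euclidean algorithm to find gcd.
We find integers such that 34*x0 + 46*y0 = 2

Step 3: Scale the particular solution.
Multiply by 10/2 = 5:
r = -20, w = 15

Step 4: Verify.
34*(-20) + 46*(15) = 10 = 10 ✓

r = -20, w = 15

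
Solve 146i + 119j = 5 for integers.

Step 1: Check solvability.
gcd(146, 119) = 1
Since 1 divides 5, solutions exist.

Step 2: Apply extended Euclidean algorithm to find gcd.
We find integers such that 146*x0 + 119*y0 = 1

Step 3: Scale the particular solution.
Multiply by 5/1 = 5:
i = -110, j = 135

Step 4: Verify.
146*(-110) + 119*(135) = 5 = 5 ✓

i = -110, j = 135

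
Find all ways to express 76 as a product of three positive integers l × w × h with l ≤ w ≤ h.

Iterate l from 1 to ⌊76^(1/3)⌋. For each l dividing 76, iterate w ≥ l with w dividing 76/l, and set h = 76/(l·w).
Triples found (4): (1×1×76), (1×2×38), (1×4×19), (2×2×19)

(1×1×76), (1×2×38), (1×4×19), (2×2×19)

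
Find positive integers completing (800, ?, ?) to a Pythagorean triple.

We need the other leg and hypotenuse such that 800² + x² = c².
Take x = 369, c = 881: 800² + 369² = 640000 + 136161 = 776161 = 881² ✓
Triple: (369, 800, 881)

(369, 800, 881)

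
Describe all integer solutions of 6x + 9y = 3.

Step 1: Compute gcd(6, 9) = 3.
Since 3 divides 3, solutions exist.

Step 2: Find a particular solution using extended Euclidean algorithm.
We get x₀ = -1, y₀ = 1.
Check: 6*-1 + 9*1 = 3 = 3 ✓

Step 3: Write the general solution.
x = -1 + (9/3)t = -1 + 3t
y = 1 - (6/3)t = 1 - 2t
for any integer t.

x = -1 + 3t, y = 1 - 2t for integer t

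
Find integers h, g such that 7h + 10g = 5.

Step 1: Check solvability.
gcd(7, 10) = 1
Since 1 divides 5, solutions exist.

Step 2: Apply extended Euclidean algorithm to find gcd.
We find integers such that 7*x0 + 10*y0 = 1

Step 3: Scale the particular solution.
Multiply by 5/1 = 5:
h = 15, g = -10

Step 4: Verify.
7*(15) + 10*(-10) = 5 = 5 ✓

h = 15, g = -10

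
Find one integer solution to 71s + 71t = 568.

Step 1: Check solvability.
gcd(71, 71) = 71
Since 71 divides 568, solutions exist.

Step 2: Apply extended Euclidean algorithm to find gcd.
We find integers such that 71*x0 + 71*y0 = 71

Step 3: Scale the particular solution.
Multiply by 568/71 = 8:
s = 0, t = 8

Step 4: Verify.
71*(0) + 71*(8) = 568 = 568 ✓

s = 0, t = 8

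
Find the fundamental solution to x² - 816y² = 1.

We seek the smallest positive integers (x, y) with x² - 816y² = 1, i.e., x² = 816y² + 1.
Try successive y values:
y = 1: x² = 816·1² + 1 = 817, not a perfect square
y = 2: x² = 816·2² + 1 = 3265, not a perfect square
y = 3: x² = 816·3² + 1 = 7345, not a perfect square
... continuing the search (or via continued fractions) ...
y = 175: x² = 816·175² + 1 = 24990001, x = 4999 ✓

Verify: 4999² - 816·175² = 24990001 - 24990000 = 1 ✓

x = 4999, y = 175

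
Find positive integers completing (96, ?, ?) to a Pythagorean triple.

We need the other leg and hypotenuse such that 96² + x² = c².
Take x = 247, c = 265: 96² + 247² = 9216 + 61009 = 70225 = 265² ✓
Triple: (247, 96, 265)

(247, 96, 265)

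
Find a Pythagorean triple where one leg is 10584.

We need the other leg and hypotenuse such that 10584² + x² = c².
Take x = 4830, c = 11634: 10584² + 4830² = 112021056 + 23328900 = 135349956 = 11634² ✓
Triple: (4830, 10584, 11634)

(4830, 10584, 11634)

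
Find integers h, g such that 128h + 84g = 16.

Step 1: Check solvability.
gcd(128, 84) = 4
Since 4 divides 16, solutions exist.

Step 2: Apply extended Euclidean algorithm to find gcd.
We find integers such that 128*x0 + 84*y0 = 4

Step 3: Scale the particular solution.
Multiply by 16/4 = 4:
h = 8, g = -12

Step 4: Verify.
128*(8) + 84*(-12) = 16 = 16 ✓

h = 8, g = -12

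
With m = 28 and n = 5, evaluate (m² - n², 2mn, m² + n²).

a = m² - n² = 784 - 25 = 759
b = 2mn = 2·28·5 = 280
c = m² + n² = 784 + 25 = 809
Verify: 759² + 280² = 576081 + 78400 = 654481 = 809² ✓

(759, 280, 809)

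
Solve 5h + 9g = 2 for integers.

Step 1: Check solvability.
gcd(5, 9) = 1
Since 1 divides 2, solutions exist.

Step 2: Apply extended Euclidean algorithm to find gcd.
We find integers such that 5*x0 + 9*y0 = 1

Step 3: Scale the particular solution.
Multiply by 2/1 = 2:
h = 4, g = -2

Step 4: Verify.
5*(4) + 9*(-2) = 2 = 2 ✓

h = 4, g = -2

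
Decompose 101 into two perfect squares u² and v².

We need to find integers u, v > 0 such that u² + v² = 101.
Trying u = 1: v² = 101 - 1² = 101 - 1 = 100
v = 10
Check: 1² + 10² = 1 + 100 = 101 ✓

101 = 1² + 10²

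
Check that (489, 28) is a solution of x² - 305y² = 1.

Compute x² = 489² = 239121
Compute 305y² = 305·28² = 305·784 = 239120
x² - 305y² = 239121 - 239120 = 1
Since this equals 1, (489, 28) is a solution.

Yes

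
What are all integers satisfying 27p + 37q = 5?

Step 1: Compute gcd(27, 37) = 1.
Since 1 divides 5, solutions exist.

Step 2: Find a particular solution using extended Euclidean algorithm.
We get p₀ = 55, q₀ = -40.
Check: 27*55 + 37*-40 = 5 = 5 ✓

Step 3: Write the general solution.
p = 55 + (37/1)t = 55 + 37t
q = -40 - (27/1)t = -40 - 27t
for any integer t.

p = 55 + 37t, q = -40 - 27t for integer t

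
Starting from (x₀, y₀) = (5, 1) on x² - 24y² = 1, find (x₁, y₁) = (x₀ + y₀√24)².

Solutions to x² - Dy² = 1 are generated by powers of (x₀ + y₀√D).
The next solution satisfies x₁ + y₁√24 = (x₀ + y₀√24)², giving:
x₁ = x₀² + 24y₀² = 5² + 24·1² = 25 + 24 = 49
y₁ = 2x₀y₀ = 2·5·1 = 10

Verify: 49² - 24·10² = 2401 - 2400 = 1 ✓

x = 49, y = 10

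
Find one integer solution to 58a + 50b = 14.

Step 1: Check solvability.
gcd(58, 50) = 2
Since 2 divides 14, solutions exist.

Step 2: Apply extended Euclidean algorithm to find gcd.
We find integers such that 58*x0 + 50*y0 = 2

Step 3: Scale the particular solution.
Multiply by 14/2 = 7:
a = -42, b = 49

Step 4: Verify.
58*(-42) + 50*(49) = 14 = 14 ✓

a = -42, b = 49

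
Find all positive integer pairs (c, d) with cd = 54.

The positive divisors of 54 are: 1, 2, 3, 6, 9, 18, 27, 54.
Each divisor d gives the pair (d, 54/d):
(1, 54), (2, 27), (3, 18), (6, 9), (9, 6), (18, 3), (27, 2), (54, 1)

(1, 54), (2, 27), (3, 18), (6, 9), (9, 6), (18, 3), (27, 2), (54, 1)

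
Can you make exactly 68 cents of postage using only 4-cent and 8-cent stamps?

We need non-negative x, y with 4x + 8y = 68.
gcd(4, 8) = 4 divides 68, so integer solutions exist.
Search for a non-negative one: x = 1 gives 8y = 68 - 4 = 64, so y = 8.
Check: 4·1 + 8·8 = 68 ✓

Yes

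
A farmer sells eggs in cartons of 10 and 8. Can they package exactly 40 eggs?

We need non-negative a, b with 10a + 8b = 40.
gcd(10, 8) = 2 divides 40.
Try a = 0: 8b = 40 - 0 = 40, so b = 5.
One way: 0 cartons of 10 and 5 cartons of 8.

Yes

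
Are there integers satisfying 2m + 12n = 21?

Step 1: Compute gcd(2, 12).
gcd(2, 12) = 2

Step 2: Check divisibility.
Does 2 divide 21? 21 = 2 x 10 + 1, so no.

By the theorem on linear Diophantine equations, 2m + 12n = 21 has integer solutions if and only if gcd(2, 12) divides 21. Since 2 does not divide 21, no solutions exist.

No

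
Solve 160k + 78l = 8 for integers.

Step 1: Check solvability.
gcd(160, 78) = 2
Since 2 divides 8, solutions exist.

Step 2: Apply extended Euclidean algorithm to find gcd.
We find integers such that 160*x0 + 78*y0 = 2

Step 3: Scale the particular solution.
Multiply by 8/2 = 4:
k = -76, l = 156

Step 4: Verify.
160*(-76) + 78*(156) = 8 = 8 ✓

k = -76, l = 156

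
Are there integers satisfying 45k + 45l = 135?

Step 1: Compute gcd(45, 45).
gcd(45, 45) = 45

Step 2: Check divisibility.
Does 45 divide 135? 135 = 45 x 3, so yes.

By the theorem on linear Diophantine equations, 45k + 45l = 135 has integer solutions if and only if gcd(45, 45) divides 135. Since 45 | 135, solutions exist.

Yes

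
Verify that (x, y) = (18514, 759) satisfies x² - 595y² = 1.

Compute x² = 18514² = 342768196
Compute 595y² = 595·759² = 595·576081 = 342768195
x² - 595y² = 342768196 - 342768195 = 1
Since this equals 1, (18514, 759) is a solution.

Yes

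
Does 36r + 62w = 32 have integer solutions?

Step 1: Compute gcd(36, 62).
gcd(36, 62) = 2

Step 2: Check divisibility.
Does 2 divide 32? 32 = 2 x 16, so yes.

By the theorem on linear Diophantine equations, 36r + 62w = 32 has integer solutions if and only if gcd(36, 62) divides 32. Since 2 | 32, solutions exist.

Yes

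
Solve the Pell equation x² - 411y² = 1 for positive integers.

We seek the smallest positive integers (x, y) with x² - 411y² = 1, i.e., x² = 411y² + 1.
Try successive y values:
y = 1: x² = 411·1² + 1 = 412, not a perfect square
y = 2: x² = 411·2² + 1 = 1645, not a perfect square
y = 3: x² = 411·3² + 1 = 3700, not a perfect square
... continuing the search (or via continued fractions) ...
y = 2453: x² = 411·2453² + 1 = 2473072900, x = 49730 ✓

Verify: 49730² - 411·2453² = 2473072900 - 2473072899 = 1 ✓

x = 49730, y = 2453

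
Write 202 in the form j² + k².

We need to find integers j, k > 0 such that j² + k² = 202.
Trying j = 9: k² = 202 - 9² = 202 - 81 = 121
k = 11
Check: 9² + 11² = 81 + 121 = 202 ✓

202 = 9² + 11²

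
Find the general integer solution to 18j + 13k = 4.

Step 1: Compute gcd(18, 13) = 1.
Since 1 divides 4, solutions exist.

Step 2: Find a particular solution using extended Euclidean algorithm.
We get j₀ = -20, k₀ = 28.
Check: 18*-20 + 13*28 = 4 = 4 ✓

Step 3: Write the general solution.
j = -20 + (13/1)t = -20 + 13t
k = 28 - (18/1)t = 28 - 18t
for any integer t.

j = -20 + 13t, k = 28 - 18t for integer t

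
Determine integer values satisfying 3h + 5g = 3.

Step 1: Check solvability.
gcd(3, 5) = 1
Since 1 divides 3, solutions exist.

Step 2: Apply extended Euclidean algorithm to find gcd.
We find integers such that 3*x0 + 5*y0 = 1

Step 3: Scale the particular solution.
Multiply by 3/1 = 3:
h = 6, g = -3

Step 4: Verify.
3*(6) + 5*(-3) = 3 = 3 ✓

h = 6, g = -3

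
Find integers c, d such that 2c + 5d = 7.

Step 1: Check solvability.
gcd(2, 5) = 1
Since 1 divides 7, solutions exist.

Step 2: Apply extended Euclidean algorithm to find gcd.
We find integers such that 2*x0 + 5*y0 = 1

Step 3: Scale the particular solution.
Multiply by 7/1 = 7:
c = -14, d = 7

Step 4: Verify.
2*(-14) + 5*(7) = 7 = 7 ✓

c = -14, d = 7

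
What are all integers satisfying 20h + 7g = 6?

Step 1: Compute gcd(20, 7) = 1.
Since 1 divides 6, solutions exist.

Step 2: Find a particular solution using extended Euclidean algorithm.
We get h₀ = -6, g₀ = 18.
Check: 20*-6 + 7*18 = 6 = 6 ✓

Step 3: Write the general solution.
h = -6 + (7/1)t = -6 + 7t
g = 18 - (20/1)t = 18 - 20t
for any integer t.

h = -6 + 7t, g = 18 - 20t for integer t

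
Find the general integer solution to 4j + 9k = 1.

Step 1: Compute gcd(4, 9) = 1.
Since 1 divides 1, solutions exist.

Step 2: Find a particular solution using extended Euclidean algorithm.
We get j₀ = -2, k₀ = 1.
Check: 4*-2 + 9*1 = 1 = 1 ✓

Step 3: Write the general solution.
j = -2 + (9/1)t = -2 + 9t
k = 1 - (4/1)t = 1 - 4t
for any integer t.

j = -2 + 9t, k = 1 - 4t for integer t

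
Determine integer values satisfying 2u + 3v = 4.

Step 1: Check solvability.
gcd(2, 3) = 1
Since 1 divides 4, solutions exist.

Step 2: Apply extended Euclidean algorithm to find gcd.
We find integers such that 2*x0 + 3*y0 = 1

Step 3: Scale the particular solution.
Multiply by 4/1 = 4:
u = -4, v = 4

Step 4: Verify.
2*(-4) + 3*(4) = 4 = 4 ✓

u = -4, v = 4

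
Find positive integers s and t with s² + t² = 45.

We need to find integers s, t > 0 such that s² + t² = 45.
Trying s = 3: t² = 45 - 3² = 45 - 9 = 36
t = 6
Check: 3² + 6² = 9 + 36 = 45 ✓

45 = 3² + 6²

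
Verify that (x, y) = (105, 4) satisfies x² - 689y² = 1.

Compute x² = 105² = 11025
Compute 689y² = 689·4² = 689·16 = 11024
x² - 689y² = 11025 - 11024 = 1
Since this equals 1, (105, 4) is a solution.

Yes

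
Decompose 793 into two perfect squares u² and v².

We need to find integers u, v > 0 such that u² + v² = 793.
Trying u = 3: v² = 793 - 3² = 793 - 9 = 784
v = 28
Check: 3² + 28² = 9 + 784 = 793 ✓

793 = 3² + 28²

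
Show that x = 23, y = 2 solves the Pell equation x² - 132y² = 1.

Compute x² = 23² = 529
Compute 132y² = 132·2² = 132·4 = 528
x² - 132y² = 529 - 528 = 1
Since this equals 1, (23, 2) is a solution.

Yes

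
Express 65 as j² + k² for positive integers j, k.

We need to find integers j, k > 0 such that j² + k² = 65.
Trying j = 1: k² = 65 - 1² = 65 - 1 = 64
k = 8
Check: 1² + 8² = 1 + 64 = 65 ✓

65 = 1² + 8²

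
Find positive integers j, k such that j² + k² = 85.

Search for j with 85 - j² a perfect square.
j = 2: 85 - 2² = 85 - 4 = 81 = 9² ✓
So j = 2, k = 9.

j = 2, k = 9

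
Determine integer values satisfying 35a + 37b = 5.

Step 1: Check solvability.
gcd(35, 37) = 1
Since 1 divides 5, solutions exist.

Step 2: Apply extended Euclidean algorithm to find gcd.
We find integers such that 35*x0 + 37*y0 = 1

Step 3: Scale the particular solution.
Multiply by 5/1 = 5:
a = 90, b = -85

Step 4: Verify.
35*(90) + 37*(-85) = 5 = 5 ✓

a = 90, b = -85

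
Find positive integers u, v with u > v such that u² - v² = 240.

Factor: u² - v² = (u+v)(u-v) = 240.
We need two factors of 240 with the same parity.
Use u+v = 120 and u-v = 2 (product 120·2 = 240).
Adding: 2u = 122, so u = 61.
Subtracting: 2v = 118, so v = 59.
Check: 61² - 59² = 3721 - 3481 = 240 ✓

u = 61, v = 59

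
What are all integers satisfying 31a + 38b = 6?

Step 1: Compute gcd(31, 38) = 1.
Since 1 divides 6, solutions exist.

Step 2: Find a particular solution using extended Euclidean algorithm.
We get a₀ = -66, b₀ = 54.
Check: 31*-66 + 38*54 = 6 = 6 ✓

Step 3: Write the general solution.
a = -66 + (38/1)t = -66 + 38t
b = 54 - (31/1)t = 54 - 31t
for any integer t.

a = -66 + 38t, b = 54 - 31t for integer t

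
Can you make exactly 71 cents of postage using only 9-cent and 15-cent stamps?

We need non-negative x, y with 9x + 15y = 71.
gcd(9, 15) = 3, and 3 does not divide 71.
No integer solutions exist, so certainly no non-negative ones.

No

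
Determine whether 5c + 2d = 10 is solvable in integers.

Step 1: Compute gcd(5, 2).
gcd(5, 2) = 1

Step 2: Check divisibility.
Does 1 divide 10? 10 = 1 x 10, so yes.

By the theorem on linear Diophantine equations, 5c + 2d = 10 has integer solutions if and only if gcd(5, 2) divides 10. Since 1 | 10, solutions exist.

Yes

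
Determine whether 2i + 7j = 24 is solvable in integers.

Step 1: Compute gcd(2, 7).
gcd(2, 7) = 1

Step 2: Check divisibility.
Does 1 divide 24? 24 = 1 x 24, so yes.

By the theorem on linear Diophantine equations, 2i + 7j = 24 has integer solutions if and only if gcd(2, 7) divides 24. Since 1 | 24, solutions exist.

Yes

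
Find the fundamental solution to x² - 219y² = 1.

We seek the smallest positive integers (x, y) with x² - 219y² = 1, i.e., x² = 219y² + 1.
Try successive y values:
y = 1: x² = 219·1² + 1 = 220, not a perfect square
y = 2: x² = 219·2² + 1 = 877, not a perfect square
y = 3: x² = 219·3² + 1 = 1972, not a perfect square
... continuing the search (or via continued fractions) ...
y = 5: x² = 219·5² + 1 = 5476, x = 74 ✓

Verify: 74² - 219·5² = 5476 - 5475 = 1 ✓

x = 74, y = 5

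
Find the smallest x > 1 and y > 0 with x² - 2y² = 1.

We seek the smallest positive integers (x, y) with x² - 2y² = 1, i.e., x² = 2y² + 1.
Try successive y values:
y = 1: x² = 2·1² + 1 = 3, not a perfect square
y = 2: x² = 2·2² + 1 = 9, x = 3 ✓

Verify: 3² - 2·2² = 9 - 8 = 1 ✓

x = 3, y = 2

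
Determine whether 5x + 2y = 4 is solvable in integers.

Step 1: Compute gcd(5, 2).
gcd(5, 2) = 1

Step 2: Check divisibility.
Does 1 divide 4? 4 = 1 x 4, so yes.

By the theorem on linear Diophantine equations, 5x + 2y = 4 has integer solutions if and only if gcd(5, 2) divides 4. Since 1 | 4, solutions exist.

Yes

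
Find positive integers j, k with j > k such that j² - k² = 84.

Factor: j² - k² = (j+k)(j-k) = 84.
We need two factors of 84 with the same parity.
Use j+k = 42 and j-k = 2 (product 42·2 = 84).
Adding: 2j = 44, so j = 22.
Subtracting: 2k = 40, so k = 20.
Check: 22² - 20² = 484 - 400 = 84 ✓

j = 22, k = 20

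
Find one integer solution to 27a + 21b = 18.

Step 1: Check solvability.
gcd(27, 21) = 3
Since 3 divides 18, solutions exist.

Step 2: Apply extended Euclidean algorithm to find gcd.
We find integers such that 27*x0 + 21*y0 = 3

Step 3: Scale the particular solution.
Multiply by 18/3 = 6:
a = -18, b = 24

Step 4: Verify.
27*(-18) + 21*(24) = 18 = 18 ✓

a = -18, b = 24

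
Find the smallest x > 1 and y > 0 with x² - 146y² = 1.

We seek the smallest positive integers (x, y) with x² - 146y² = 1, i.e., x² = 146y² + 1.
Try successive y values:
y = 1: x² = 146·1² + 1 = 147, not a perfect square
y = 2: x² = 146·2² + 1 = 585, not a perfect square
y = 3: x² = 146·3² + 1 = 1315, not a perfect square
... continuing the search (or via continued fractions) ...
y = 12: x² = 146·12² + 1 = 21025, x = 145 ✓

Verify: 145² - 146·12² = 21025 - 21024 = 1 ✓

x = 145, y = 12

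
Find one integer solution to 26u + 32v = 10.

Step 1: Check solvability.
gcd(26, 32) = 2
Since 2 divides 10, solutions exist.

Step 2: Apply extended Euclidean algorithm to find gcd.
We find integers such that 26*x0 + 32*y0 = 2

Step 3: Scale the particular solution.
Multiply by 10/2 = 5:
u = 25, v = -20

Step 4: Verify.
26*(25) + 32*(-20) = 10 = 10 ✓

u = 25, v = -20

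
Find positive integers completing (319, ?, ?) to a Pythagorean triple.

We need the other leg and hypotenuse such that 319² + x² = c².
Take x = 360, c = 481: 319² + 360² = 101761 + 129600 = 231361 = 481² ✓
Triple: (319, 360, 481)

(319, 360, 481)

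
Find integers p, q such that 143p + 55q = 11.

Step 1: Check solvability.
gcd(143, 55) = 11
Since 11 divides 11, solutions exist.

Step 2: Apply extended Euclidean algorithm to find gcd.
We find integers such that 143*x0 + 55*y0 = 11

Step 3: Scale the particular solution.
Multiply by 11/11 = 1:
p = 2, q = -5

Step 4: Verify.
143*(2) + 55*(-5) = 11 = 11 ✓

p = 2, q = -5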